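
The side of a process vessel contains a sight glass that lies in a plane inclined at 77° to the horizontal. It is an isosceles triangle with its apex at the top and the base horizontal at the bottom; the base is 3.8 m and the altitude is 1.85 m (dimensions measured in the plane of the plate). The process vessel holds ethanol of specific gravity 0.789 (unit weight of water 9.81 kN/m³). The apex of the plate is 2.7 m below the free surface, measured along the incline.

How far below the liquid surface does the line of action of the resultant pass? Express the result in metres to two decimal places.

h_p = 3.88 m

γ = 0.789 × 9.81 = 7.74009 kN/m³.
Let θ = 77° be the plate's angle to the horizontal; measure y along the incline from where the plane meets the free surface. Vertical depth h = y·sinθ with sinθ = 0.974370.
With the apex up, the centroid sits 2h/3 = 2 × 1.85/3 = 1.23333 m below the apex, so y_c = 2.7 + 1.23333 = 3.93333 m and h_c = 3.93333 × 0.974370 = 3.83252 m.
A = ½ × 3.8 × 1.85 = 3.515 m².
Resultant F = γ·h_c·A = 7.74009 × 3.83252 × 3.515 = 104.269 kN.
I_c = b·h³/36 = 3.8 × 1.85³/36 = 0.668338 m⁴.
Centre of pressure: y_p = y_c + I_c/(y_c·A) = 3.93333 + 0.668338/(3.93333 × 3.515) = 3.93333 + 0.0483404 = 3.98167 m along the plane.
Vertically, h_p = y_p·sinθ = 3.98167 × 0.974370 = 3.87962 m.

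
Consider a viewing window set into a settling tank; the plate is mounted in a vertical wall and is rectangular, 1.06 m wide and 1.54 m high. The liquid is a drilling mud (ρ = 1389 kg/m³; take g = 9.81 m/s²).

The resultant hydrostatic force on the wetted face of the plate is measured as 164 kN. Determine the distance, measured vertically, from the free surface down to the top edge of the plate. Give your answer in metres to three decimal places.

γ = ρg = 1389 × 9.81 / 1000 = 13.62609 kN/m³.
A = 1.06 × 1.54 = 1.6324 m².
From F = γ·h_c·A, the centroid depth is h_c = 164/(13.62609 × 1.6324) = 7.37303 m.
The centroid lies 1.54/2 = 0.77 m below the top edge, so the top edge sits at h_top = 7.37303 − 0.77 = 6.60303 m below the surface.

d_top ≈ 6.603 m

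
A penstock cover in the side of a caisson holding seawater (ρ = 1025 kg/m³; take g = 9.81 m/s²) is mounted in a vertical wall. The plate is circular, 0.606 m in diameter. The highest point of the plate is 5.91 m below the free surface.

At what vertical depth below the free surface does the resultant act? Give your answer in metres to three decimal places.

h_p = 6.217 m

γ = ρg = 1025 × 9.81 / 1000 = 10.05525 kN/m³.
The centroid is at the centre, 0.303 m below the top of the plate, so the centroid depth is h_c = 5.91 + 0.303 = 6.213 m.
A = π(0.303)² = 0.288426 m².
Resultant F = γ·h_c·A = 10.05525 × 6.213 × 0.288426 = 18.0189 kN.
I_c = πr⁴/4 = π × 0.303⁴/4 = 0.00662004 m⁴.
Centre of pressure: y_p = y_c + I_c/(y_c·A) = 6.213 + 0.00662004/(6.213 × 0.288426) = 6.213 + 0.00369424 = 6.21669 m along the plane.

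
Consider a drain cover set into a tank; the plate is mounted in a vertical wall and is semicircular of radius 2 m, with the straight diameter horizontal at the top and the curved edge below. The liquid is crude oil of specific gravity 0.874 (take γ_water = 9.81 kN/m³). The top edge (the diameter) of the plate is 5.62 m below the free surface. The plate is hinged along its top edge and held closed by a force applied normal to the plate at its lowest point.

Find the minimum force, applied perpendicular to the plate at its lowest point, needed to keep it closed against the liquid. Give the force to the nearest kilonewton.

P ≈ 155 kN

γ = 0.874 × 9.81 = 8.57394 kN/m³.
The centroid of a semicircle lies 4r/(3π) = 0.848826 m from the diameter, here below the top edge, so the centroid depth is h_c = 5.62 + 0.848826 = 6.46883 m.
A = πr²/2 = π × 2²/2 = 6.28319 m².
Resultant F = γ·h_c·A = 8.57394 × 6.46883 × 6.28319 = 348.487 kN.
I_c = (π/8 − 8/(9π))·r⁴ = 0.109757 × 2⁴ = 1.75611 m⁴.
Centre of pressure: y_p = y_c + I_c/(y_c·A) = 6.46883 + 1.75611/(6.46883 × 6.28319) = 6.46883 + 0.0432062 = 6.51204 m along the plane.
The resultant acts 0.848826 + 0.0432062 = 0.892032 m (along the plate) below the hinge at the top edge, so the moment about the hinge is M = F × 0.892032 = 348.487 × 0.892032 = 310.862 kN·m.
A normal force at the bottom, 2 m from the hinge, must supply this moment: P = 310.862/2 = 155.431 kN.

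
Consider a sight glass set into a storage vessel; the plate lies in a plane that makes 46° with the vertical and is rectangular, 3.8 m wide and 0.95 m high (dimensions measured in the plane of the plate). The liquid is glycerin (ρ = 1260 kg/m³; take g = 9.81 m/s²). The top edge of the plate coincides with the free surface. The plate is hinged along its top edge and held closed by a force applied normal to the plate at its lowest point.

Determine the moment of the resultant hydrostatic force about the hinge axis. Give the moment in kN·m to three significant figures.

M ≈ 9.32 kN·m

γ = ρg = 1260 × 9.81 / 1000 = 12.3606 kN/m³.
The plate makes 46° with the vertical, i.e. θ = 90° − 46° = 44° to the horizontal. Measuring y along the incline from the free-surface line, vertical depth h = y·sinθ with sinθ = 0.694658.
The centroid lies 0.95/2 = 0.475 m below the top edge, so y_c = 0.475 m and h_c = 0.475 × 0.694658 = 0.329963 m.
A = 3.8 × 0.95 = 3.61 m².
Resultant F = γ·h_c·A = 12.3606 × 0.329963 × 3.61 = 14.7235 kN.
I_c = b·h³/12 = 3.8 × 0.95³/12 = 0.271502 m⁴.
Centre of pressure: y_p = y_c + I_c/(y_c·A) = 0.475 + 0.271502/(0.475 × 3.61) = 0.475 + 0.158333 = 0.633333 m along the plane.
The resultant acts 0.475 + 0.158333 = 0.633333 m (along the plate) below the hinge at the top edge, so the moment about the hinge is M = F × 0.633333 = 14.7235 × 0.633333 = 9.32488 kN·m.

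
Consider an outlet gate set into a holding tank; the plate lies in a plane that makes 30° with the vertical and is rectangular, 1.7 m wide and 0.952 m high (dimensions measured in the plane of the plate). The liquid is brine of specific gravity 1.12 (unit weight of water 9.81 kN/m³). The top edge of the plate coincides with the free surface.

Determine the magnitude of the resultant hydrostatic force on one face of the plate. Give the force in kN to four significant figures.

F ≈ 7.330 kN

γ = 1.12 × 9.81 = 10.9872 kN/m³.
The plate makes 30° with the vertical, i.e. θ = 90° − 30° = 60° to the horizontal. Measuring y along the incline from the free-surface line, vertical depth h = y·sinθ with sinθ = 0.866025.
The centroid lies 0.952/2 = 0.476 m below the top edge, so y_c = 0.476 m and h_c = 0.476 × 0.866025 = 0.412228 m.
A = 1.7 × 0.952 = 1.6184 m².
Resultant F = γ·h_c·A = 10.9872 × 0.412228 × 1.6184 = 7.33011 kN.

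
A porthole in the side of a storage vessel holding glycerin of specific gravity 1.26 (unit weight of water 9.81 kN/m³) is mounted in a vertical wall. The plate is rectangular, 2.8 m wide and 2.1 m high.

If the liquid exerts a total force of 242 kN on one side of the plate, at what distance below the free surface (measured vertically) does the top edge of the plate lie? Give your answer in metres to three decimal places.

d_top ≈ 2.280 m

γ = 1.26 × 9.81 = 12.3606 kN/m³.
A = 2.8 × 2.1 = 5.88 m².
From F = γ·h_c·A, the centroid depth is h_c = 242/(12.3606 × 5.88) = 3.32965 m.
The centroid lies 2.1/2 = 1.05 m below the top edge, so the top edge sits at h_top = 3.32965 − 1.05 = 2.27965 m below the surface.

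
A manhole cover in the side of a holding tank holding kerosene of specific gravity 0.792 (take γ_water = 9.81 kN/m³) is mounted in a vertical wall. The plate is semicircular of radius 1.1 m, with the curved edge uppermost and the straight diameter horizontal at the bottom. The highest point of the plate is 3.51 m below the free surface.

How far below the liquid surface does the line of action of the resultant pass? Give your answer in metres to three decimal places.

h_p = 4.164 m

γ = 0.792 × 9.81 = 7.76952 kN/m³.
The centroid lies 4r/(3π) = 0.466854 m above the diameter, so r − 4r/(3π) = 1.1 − 0.466854 = 0.633146 m below the topmost point, so the centroid depth is h_c = 3.51 + 0.633146 = 4.14315 m.
A = πr²/2 = π × 1.1²/2 = 1.90066 m².
Resultant F = γ·h_c·A = 7.76952 × 4.14315 × 1.90066 = 61.1828 kN.
I_c = (π/8 − 8/(9π))·r⁴ = 0.109757 × 1.1⁴ = 0.160695 m⁴.
Centre of pressure: y_p = y_c + I_c/(y_c·A) = 4.14315 + 0.160695/(4.14315 × 1.90066) = 4.14315 + 0.0204064 = 4.16356 m along the plane.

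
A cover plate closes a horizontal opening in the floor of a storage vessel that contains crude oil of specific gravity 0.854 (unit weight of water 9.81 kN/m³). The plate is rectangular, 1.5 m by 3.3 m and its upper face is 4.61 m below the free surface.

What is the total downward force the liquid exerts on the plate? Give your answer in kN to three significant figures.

F ≈ 191 kN

γ = 0.854 × 9.81 = 8.37774 kN/m³.
The plate is horizontal, so pressure is uniform at p = γ·h = 8.37774 × 4.61 = 38.6214 kN/m².
A = 1.5 × 3.3 = 4.95 m².
F = p·A = 38.6214 × 4.95 = 191.176 kN.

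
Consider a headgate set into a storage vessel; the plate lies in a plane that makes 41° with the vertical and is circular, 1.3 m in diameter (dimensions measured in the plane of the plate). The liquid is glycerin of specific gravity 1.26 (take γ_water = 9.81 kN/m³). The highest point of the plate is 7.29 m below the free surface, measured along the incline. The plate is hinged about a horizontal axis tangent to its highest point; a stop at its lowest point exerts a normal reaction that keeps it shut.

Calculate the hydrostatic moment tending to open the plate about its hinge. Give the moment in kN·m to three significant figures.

M ≈ 65.2 kN·m

γ = 1.26 × 9.81 = 12.3606 kN/m³.
The plate makes 41° with the vertical, i.e. θ = 90° − 41° = 49° to the horizontal. Measuring y along the incline from the free-surface line, vertical depth h = y·sinθ with sinθ = 0.754710.
The centroid is at the centre, 0.65 m below the top of the plate, so y_c = 7.29 + 0.65 = 7.94 m and h_c = 7.94 × 0.754710 = 5.9924 m.
A = π(0.65)² = 1.32732 m².
Resultant F = γ·h_c·A = 12.3606 × 5.9924 × 1.32732 = 98.3141 kN.
I_c = πr⁴/4 = π × 0.65⁴/4 = 0.140198 m⁴.
Centre of pressure: y_p = y_c + I_c/(y_c·A) = 7.94 + 0.140198/(7.94 × 1.32732) = 7.94 + 0.0133029 = 7.9533 m along the plane.
The resultant acts 0.65 + 0.0133029 = 0.663303 m (along the plate) below the hinge at the top edge, so the moment about the hinge is M = F × 0.663303 = 98.3141 × 0.663303 = 65.212 kN·m.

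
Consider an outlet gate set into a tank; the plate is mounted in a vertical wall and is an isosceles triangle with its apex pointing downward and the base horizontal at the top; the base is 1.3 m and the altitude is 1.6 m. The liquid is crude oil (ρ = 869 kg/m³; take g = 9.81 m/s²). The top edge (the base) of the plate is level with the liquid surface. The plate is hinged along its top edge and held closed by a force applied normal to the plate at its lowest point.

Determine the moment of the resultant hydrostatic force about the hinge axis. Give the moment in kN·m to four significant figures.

M ≈ 3.783 kN·m

γ = ρg = 869 × 9.81 / 1000 = 8.52489 kN/m³.
With the apex down, the centroid sits h/3 = 1.6/3 = 0.533333 m below the base (the top edge), so the centroid depth is h_c = 0.533333 m.
A = ½ × 1.3 × 1.6 = 1.04 m².
Resultant F = γ·h_c·A = 8.52489 × 0.533333 × 1.04 = 4.72847 kN.
I_c = b·h³/36 = 1.3 × 1.6³/36 = 0.147911 m⁴.
Centre of pressure: y_p = y_c + I_c/(y_c·A) = 0.533333 + 0.147911/(0.533333 × 1.04) = 0.533333 + 0.266667 = 0.8 m along the plane.
The resultant acts 0.533333 + 0.266667 = 0.8 m (along the plate) below the hinge at the top edge, so the moment about the hinge is M = F × 0.8 = 4.72847 × 0.8 = 3.78278 kN·m.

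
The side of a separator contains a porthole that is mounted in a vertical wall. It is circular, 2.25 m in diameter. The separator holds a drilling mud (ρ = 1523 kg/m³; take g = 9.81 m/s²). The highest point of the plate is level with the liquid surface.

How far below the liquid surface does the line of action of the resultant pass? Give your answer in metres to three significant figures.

h_p = 1.41 m

γ = ρg = 1523 × 9.81 / 1000 = 14.94063 kN/m³.
The centroid is at the centre, 1.125 m below the top of the plate, so the centroid depth is h_c = 1.125 m.
A = π(1.125)² = 3.97608 m².
Resultant F = γ·h_c·A = 14.94063 × 1.125 × 3.97608 = 66.8308 kN.
I_c = πr⁴/4 = π × 1.125⁴/4 = 1.25806 m⁴.
Centre of pressure: y_p = y_c + I_c/(y_c·A) = 1.125 + 1.25806/(1.125 × 3.97608) = 1.125 + 0.281251 = 1.40625 m along the plane.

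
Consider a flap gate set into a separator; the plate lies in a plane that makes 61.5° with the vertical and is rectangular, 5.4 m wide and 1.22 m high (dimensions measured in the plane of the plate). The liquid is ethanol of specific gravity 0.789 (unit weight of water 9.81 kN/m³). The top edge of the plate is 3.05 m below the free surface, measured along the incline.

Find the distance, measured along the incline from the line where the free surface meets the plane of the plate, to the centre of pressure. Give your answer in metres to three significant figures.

y_p = 3.69 m

γ = 0.789 × 9.81 = 7.74009 kN/m³.
The plate makes 61.5° with the vertical, i.e. θ = 90° − 61.5° = 28.5° to the horizontal. Measuring y along the incline from the free-surface line, vertical depth h = y·sinθ with sinθ = 0.477159.
The centroid lies 1.22/2 = 0.61 m below the top edge, so y_c = 3.05 + 0.61 = 3.66 m and h_c = 3.66 × 0.477159 = 1.7464 m.
A = 5.4 × 1.22 = 6.588 m².
Resultant F = γ·h_c·A = 7.74009 × 1.7464 × 6.588 = 89.0519 kN.
I_c = b·h³/12 = 5.4 × 1.22³/12 = 0.817132 m⁴.
Centre of pressure: y_p = y_c + I_c/(y_c·A) = 3.66 + 0.817132/(3.66 × 6.588) = 3.66 + 0.0338889 = 3.69389 m along the plane.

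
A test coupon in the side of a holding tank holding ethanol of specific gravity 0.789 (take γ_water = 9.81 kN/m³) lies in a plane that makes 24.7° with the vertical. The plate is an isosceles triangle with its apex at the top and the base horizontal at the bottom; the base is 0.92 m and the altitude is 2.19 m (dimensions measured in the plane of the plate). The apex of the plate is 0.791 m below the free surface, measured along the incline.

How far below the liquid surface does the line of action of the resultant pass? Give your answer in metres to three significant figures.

γ = 0.789 × 9.81 = 7.74009 kN/m³.
The plate makes 24.7° with the vertical, i.e. θ = 90° − 24.7° = 65.3° to the horizontal. Measuring y along the incline from the free-surface line, vertical depth h = y·sinθ with sinθ = 0.908508.
With the apex up, the centroid sits 2h/3 = 2 × 2.19/3 = 1.46 m below the apex, so y_c = 0.791 + 1.46 = 2.251 m and h_c = 2.251 × 0.908508 = 2.04505 m.
A = ½ × 0.92 × 2.19 = 1.0074 m².
Resultant F = γ·h_c·A = 7.74009 × 2.04505 × 1.0074 = 15.946 kN.
I_c = b·h³/36 = 0.92 × 2.19³/36 = 0.268422 m⁴.
Centre of pressure: y_p = y_c + I_c/(y_c·A) = 2.251 + 0.268422/(2.251 × 1.0074) = 2.251 + 0.11837 = 2.36937 m along the plane.
Vertically, h_p = y_p·sinθ = 2.36937 × 0.908508 = 2.15259 m.

h_p = 2.15 m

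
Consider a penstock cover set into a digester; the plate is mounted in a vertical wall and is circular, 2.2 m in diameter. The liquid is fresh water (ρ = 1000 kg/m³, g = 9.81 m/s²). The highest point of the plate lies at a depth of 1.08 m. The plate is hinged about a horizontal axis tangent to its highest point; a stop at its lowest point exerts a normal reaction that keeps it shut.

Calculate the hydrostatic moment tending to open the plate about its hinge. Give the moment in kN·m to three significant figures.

γ = ρg = 1000 × 9.81 = 9810 N/m³ = 9.81 kN/m³.
The centroid is at the centre, 1.1 m below the top of the plate, so the centroid depth is h_c = 1.08 + 1.1 = 2.18 m.
A = π(1.1)² = 3.80133 m².
Resultant F = γ·h_c·A = 9.81 × 2.18 × 3.80133 = 81.2945 kN.
I_c = πr⁴/4 = π × 1.1⁴/4 = 1.1499 m⁴.
Centre of pressure: y_p = y_c + I_c/(y_c·A) = 2.18 + 1.1499/(2.18 × 3.80133) = 2.18 + 0.138761 = 2.31876 m along the plane.
The resultant acts 1.1 + 0.138761 = 1.23876 m (along the plate) below the hinge at the top edge, so the moment about the hinge is M = F × 1.23876 = 81.2945 × 1.23876 = 100.704 kN·m.

M ≈ 101 kN·m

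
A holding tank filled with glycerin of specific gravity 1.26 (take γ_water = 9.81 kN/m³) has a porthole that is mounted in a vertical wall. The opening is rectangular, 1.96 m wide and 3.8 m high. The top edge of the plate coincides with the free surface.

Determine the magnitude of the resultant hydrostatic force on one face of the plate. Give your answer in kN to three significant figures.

F ≈ 175 kN

γ = 1.26 × 9.81 = 12.3606 kN/m³.
The centroid lies 3.8/2 = 1.9 m below the top edge, so the centroid depth is h_c = 1.9 m.
A = 1.96 × 3.8 = 7.448 m².
Resultant F = γ·h_c·A = 12.3606 × 1.9 × 7.448 = 174.917 kN.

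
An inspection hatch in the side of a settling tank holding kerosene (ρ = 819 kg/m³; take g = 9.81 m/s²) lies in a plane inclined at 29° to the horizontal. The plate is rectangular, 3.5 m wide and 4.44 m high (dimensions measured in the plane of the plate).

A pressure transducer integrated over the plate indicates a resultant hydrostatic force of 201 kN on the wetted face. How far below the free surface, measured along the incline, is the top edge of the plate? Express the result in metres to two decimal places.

y_top ≈ 1.10 m

γ = ρg = 819 × 9.81 / 1000 = 8.03439 kN/m³.
A = 3.5 × 4.44 = 15.54 m².
From F = γ·h_c·A, the centroid depth is h_c = 201/(8.03439 × 15.54) = 1.60987 m.
Let θ = 29° be the plate's angle to the horizontal; measure y along the incline from where the plane meets the free surface. Vertical depth h = y·sinθ with sinθ = 0.484810.
Along the incline, y_c = h_c/sinθ = 1.60987/0.484810 = 3.32062 m.
The centroid lies 4.44/2 = 2.22 m below the top edge, so the top edge sits at y_top = 3.32062 − 2.22 = 1.10062 m along the incline.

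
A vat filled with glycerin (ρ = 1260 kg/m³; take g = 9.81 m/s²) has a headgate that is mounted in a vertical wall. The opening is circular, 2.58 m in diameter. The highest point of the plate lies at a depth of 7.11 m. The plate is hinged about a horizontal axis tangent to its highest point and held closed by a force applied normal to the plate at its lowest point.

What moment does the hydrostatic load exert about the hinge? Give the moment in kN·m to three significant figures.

γ = ρg = 1260 × 9.81 / 1000 = 12.3606 kN/m³.
The centroid is at the centre, 1.29 m below the top of the plate, so the centroid depth is h_c = 7.11 + 1.29 = 8.4 m.
A = π(1.29)² = 5.22792 m².
Resultant F = γ·h_c·A = 12.3606 × 8.4 × 5.22792 = 542.81 kN.
I_c = πr⁴/4 = π × 1.29⁴/4 = 2.17495 m⁴.
Centre of pressure: y_p = y_c + I_c/(y_c·A) = 8.4 + 2.17495/(8.4 × 5.22792) = 8.4 + 0.0495269 = 8.44953 m along the plane.
The resultant acts 1.29 + 0.0495269 = 1.33953 m (along the plate) below the hinge at the top edge, so the moment about the hinge is M = F × 1.33953 = 542.81 × 1.33953 = 727.11 kN·m.

M ≈ 727 kN·m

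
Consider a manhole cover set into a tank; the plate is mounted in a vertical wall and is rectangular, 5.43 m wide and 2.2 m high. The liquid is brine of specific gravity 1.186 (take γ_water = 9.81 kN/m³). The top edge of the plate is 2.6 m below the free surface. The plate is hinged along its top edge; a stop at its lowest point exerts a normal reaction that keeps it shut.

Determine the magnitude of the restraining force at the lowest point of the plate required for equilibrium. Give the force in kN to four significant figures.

P ≈ 282.6 kN

γ = 1.186 × 9.81 = 11.63466 kN/m³.
The centroid lies 2.2/2 = 1.1 m below the top edge, so the centroid depth is h_c = 2.6 + 1.1 = 3.7 m.
A = 5.43 × 2.2 = 11.946 m².
Resultant F = γ·h_c·A = 11.63466 × 3.7 × 11.946 = 514.254 kN.
I_c = b·h³/12 = 5.43 × 2.2³/12 = 4.81822 m⁴.
Centre of pressure: y_p = y_c + I_c/(y_c·A) = 3.7 + 4.81822/(3.7 × 11.946) = 3.7 + 0.109009 = 3.80901 m along the plane.
The resultant acts 1.1 + 0.109009 = 1.20901 m (along the plate) below the hinge at the top edge, so the moment about the hinge is M = F × 1.20901 = 514.254 × 1.20901 = 621.738 kN·m.
A normal force at the bottom, 2.2 m from the hinge, must supply this moment: P = 621.738/2.2 = 282.608 kN.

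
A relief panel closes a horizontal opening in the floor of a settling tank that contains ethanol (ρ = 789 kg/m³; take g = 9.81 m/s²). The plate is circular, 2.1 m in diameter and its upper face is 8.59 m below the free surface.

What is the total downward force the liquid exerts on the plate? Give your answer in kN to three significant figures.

F ≈ 230 kN

γ = ρg = 789 × 9.81 / 1000 = 7.74009 kN/m³.
The plate is horizontal, so pressure is uniform at p = γ·h = 7.74009 × 8.59 = 66.4874 kN/m².
A = π(1.05)² = 3.46361 m².
F = p·A = 66.4874 × 3.46361 = 230.286 kN.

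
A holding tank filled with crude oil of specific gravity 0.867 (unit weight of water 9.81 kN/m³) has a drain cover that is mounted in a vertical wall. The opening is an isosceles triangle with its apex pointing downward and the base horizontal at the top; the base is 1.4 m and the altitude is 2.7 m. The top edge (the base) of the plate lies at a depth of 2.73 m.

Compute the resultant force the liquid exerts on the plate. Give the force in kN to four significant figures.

γ = 0.867 × 9.81 = 8.50527 kN/m³.
With the apex down, the centroid sits h/3 = 2.7/3 = 0.9 m below the base (the top edge), so the centroid depth is h_c = 2.73 + 0.9 = 3.63 m.
A = ½ × 1.4 × 2.7 = 1.89 m².
Resultant F = γ·h_c·A = 8.50527 × 3.63 × 1.89 = 58.3521 kN.

F ≈ 58.35 kN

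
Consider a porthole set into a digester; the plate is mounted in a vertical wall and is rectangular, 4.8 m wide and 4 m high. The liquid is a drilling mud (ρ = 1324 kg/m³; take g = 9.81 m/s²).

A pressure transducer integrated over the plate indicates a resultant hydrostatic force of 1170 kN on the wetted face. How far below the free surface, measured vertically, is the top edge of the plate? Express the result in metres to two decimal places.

γ = ρg = 1324 × 9.81 / 1000 = 12.98844 kN/m³.
A = 4.8 × 4 = 19.2 m².
From F = γ·h_c·A, the centroid depth is h_c = 1170/(12.98844 × 19.2) = 4.69167 m.
The centroid lies 4/2 = 2 m below the top edge, so the top edge sits at h_top = 4.69167 − 2 = 2.69167 m below the surface.

d_top ≈ 2.69 m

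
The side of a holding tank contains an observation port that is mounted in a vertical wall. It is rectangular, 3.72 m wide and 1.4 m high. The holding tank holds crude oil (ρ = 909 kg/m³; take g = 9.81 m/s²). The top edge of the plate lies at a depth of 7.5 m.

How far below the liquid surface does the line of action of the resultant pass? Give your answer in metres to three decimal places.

h_p = 8.220 m

γ = ρg = 909 × 9.81 / 1000 = 8.91729 kN/m³.
The centroid lies 1.4/2 = 0.7 m below the top edge, so the centroid depth is h_c = 7.5 + 0.7 = 8.2 m.
A = 3.72 × 1.4 = 5.208 m².
Resultant F = γ·h_c·A = 8.91729 × 8.2 × 5.208 = 380.818 kN.
I_c = b·h³/12 = 3.72 × 1.4³/12 = 0.85064 m⁴.
Centre of pressure: y_p = y_c + I_c/(y_c·A) = 8.2 + 0.85064/(8.2 × 5.208) = 8.2 + 0.0199187 = 8.21992 m along the plane.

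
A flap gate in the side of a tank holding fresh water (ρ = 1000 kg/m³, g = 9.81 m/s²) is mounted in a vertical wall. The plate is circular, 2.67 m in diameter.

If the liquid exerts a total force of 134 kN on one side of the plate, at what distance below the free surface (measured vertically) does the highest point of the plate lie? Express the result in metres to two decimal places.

γ = ρg = 1000 × 9.81 = 9810 N/m³ = 9.81 kN/m³.
A = π(1.335)² = 5.59902 m².
From F = γ·h_c·A, the centroid depth is h_c = 134/(9.81 × 5.59902) = 2.43963 m.
The centroid is at the centre, 1.335 m below the top of the plate, so the highest point sits at h_top = 2.43963 − 1.335 = 1.10463 m below the surface.

d_top ≈ 1.10 m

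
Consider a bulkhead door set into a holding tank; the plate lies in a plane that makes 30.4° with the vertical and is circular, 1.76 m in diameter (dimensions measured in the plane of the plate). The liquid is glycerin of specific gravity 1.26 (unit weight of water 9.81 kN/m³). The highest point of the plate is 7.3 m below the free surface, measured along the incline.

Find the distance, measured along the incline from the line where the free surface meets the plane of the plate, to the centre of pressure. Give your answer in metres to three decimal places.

y_p = 8.204 m

γ = 1.26 × 9.81 = 12.3606 kN/m³.
The plate makes 30.4° with the vertical, i.e. θ = 90° − 30.4° = 59.6° to the horizontal. Measuring y along the incline from the free-surface line, vertical depth h = y·sinθ with sinθ = 0.862514.
The centroid is at the centre, 0.88 m below the top of the plate, so y_c = 7.3 + 0.88 = 8.18 m and h_c = 8.18 × 0.862514 = 7.05536 m.
A = π(0.88)² = 2.43285 m².
Resultant F = γ·h_c·A = 12.3606 × 7.05536 × 2.43285 = 212.165 kN.
I_c = πr⁴/4 = π × 0.88⁴/4 = 0.471 m⁴.
Centre of pressure: y_p = y_c + I_c/(y_c·A) = 8.18 + 0.471/(8.18 × 2.43285) = 8.18 + 0.0236675 = 8.20367 m along the plane.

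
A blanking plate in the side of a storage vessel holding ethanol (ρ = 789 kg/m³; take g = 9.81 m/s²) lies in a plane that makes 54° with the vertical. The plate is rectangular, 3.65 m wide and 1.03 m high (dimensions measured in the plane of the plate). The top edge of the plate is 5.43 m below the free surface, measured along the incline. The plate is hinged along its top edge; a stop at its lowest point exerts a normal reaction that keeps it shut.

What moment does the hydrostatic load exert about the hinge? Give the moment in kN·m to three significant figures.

γ = ρg = 789 × 9.81 / 1000 = 7.74009 kN/m³.
The plate makes 54° with the vertical, i.e. θ = 90° − 54° = 36° to the horizontal. Measuring y along the incline from the free-surface line, vertical depth h = y·sinθ with sinθ = 0.587785.
The centroid lies 1.03/2 = 0.515 m below the top edge, so y_c = 5.43 + 0.515 = 5.945 m and h_c = 5.945 × 0.587785 = 3.49438 m.
A = 3.65 × 1.03 = 3.7595 m².
Resultant F = γ·h_c·A = 7.74009 × 3.49438 × 3.7595 = 101.683 kN.
I_c = b·h³/12 = 3.65 × 1.03³/12 = 0.332371 m⁴.
Centre of pressure: y_p = y_c + I_c/(y_c·A) = 5.945 + 0.332371/(5.945 × 3.7595) = 5.945 + 0.014871 = 5.95987 m along the plane.
The resultant acts 0.515 + 0.014871 = 0.529871 m (along the plate) below the hinge at the top edge, so the moment about the hinge is M = F × 0.529871 = 101.683 × 0.529871 = 53.8789 kN·m.

M ≈ 53.9 kN·m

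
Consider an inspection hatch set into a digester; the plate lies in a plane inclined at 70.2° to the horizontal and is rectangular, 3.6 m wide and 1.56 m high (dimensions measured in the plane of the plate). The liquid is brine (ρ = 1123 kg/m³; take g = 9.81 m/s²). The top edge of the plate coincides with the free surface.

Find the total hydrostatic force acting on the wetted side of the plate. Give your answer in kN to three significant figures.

γ = ρg = 1123 × 9.81 / 1000 = 11.01663 kN/m³.
Let θ = 70.2° be the plate's angle to the horizontal; measure y along the incline from where the plane meets the free surface. Vertical depth h = y·sinθ with sinθ = 0.940881.
The centroid lies 1.56/2 = 0.78 m below the top edge, so y_c = 0.78 m and h_c = 0.78 × 0.940881 = 0.733887 m.
A = 3.6 × 1.56 = 5.616 m².
Resultant F = γ·h_c·A = 11.01663 × 0.733887 × 5.616 = 45.4051 kN.

F ≈ 45.4 kN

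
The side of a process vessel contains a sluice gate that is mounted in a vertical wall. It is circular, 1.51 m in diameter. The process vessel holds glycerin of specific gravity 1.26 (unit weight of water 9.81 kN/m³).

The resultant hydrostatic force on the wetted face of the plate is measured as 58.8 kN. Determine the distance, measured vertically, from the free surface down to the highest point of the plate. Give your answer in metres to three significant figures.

γ = 1.26 × 9.81 = 12.3606 kN/m³.
A = π(0.755)² = 1.79079 m².
From F = γ·h_c·A, the centroid depth is h_c = 58.8/(12.3606 × 1.79079) = 2.6564 m.
The centroid is at the centre, 0.755 m below the top of the plate, so the highest point sits at h_top = 2.6564 − 0.755 = 1.9014 m below the surface.

d_top ≈ 1.90 m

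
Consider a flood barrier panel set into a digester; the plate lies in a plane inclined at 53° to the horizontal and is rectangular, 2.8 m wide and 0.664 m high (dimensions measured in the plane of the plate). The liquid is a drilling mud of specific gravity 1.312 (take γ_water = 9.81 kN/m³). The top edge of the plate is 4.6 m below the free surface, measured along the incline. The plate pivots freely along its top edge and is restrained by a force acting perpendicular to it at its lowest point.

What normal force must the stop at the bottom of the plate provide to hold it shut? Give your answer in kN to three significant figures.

γ = 1.312 × 9.81 = 12.87072 kN/m³.
Let θ = 53° be the plate's angle to the horizontal; measure y along the incline from where the plane meets the free surface. Vertical depth h = y·sinθ with sinθ = 0.798636.
The centroid lies 0.664/2 = 0.332 m below the top edge, so y_c = 4.6 + 0.332 = 4.932 m and h_c = 4.932 × 0.798636 = 3.93887 m.
A = 2.8 × 0.664 = 1.8592 m².
Resultant F = γ·h_c·A = 12.87072 × 3.93887 × 1.8592 = 94.2542 kN.
I_c = b·h³/12 = 2.8 × 0.664³/12 = 0.0683095 m⁴.
Centre of pressure: y_p = y_c + I_c/(y_c·A) = 4.932 + 0.0683095/(4.932 × 1.8592) = 4.932 + 0.00744958 = 4.93945 m along the plane.
The resultant acts 0.332 + 0.00744958 = 0.33945 m (along the plate) below the hinge at the top edge, so the moment about the hinge is M = F × 0.33945 = 94.2542 × 0.33945 = 31.9946 kN·m.
A normal force at the bottom, 0.664 m from the hinge, must supply this moment: P = 31.9946/0.664 = 48.1846 kN.

P ≈ 48.2 kN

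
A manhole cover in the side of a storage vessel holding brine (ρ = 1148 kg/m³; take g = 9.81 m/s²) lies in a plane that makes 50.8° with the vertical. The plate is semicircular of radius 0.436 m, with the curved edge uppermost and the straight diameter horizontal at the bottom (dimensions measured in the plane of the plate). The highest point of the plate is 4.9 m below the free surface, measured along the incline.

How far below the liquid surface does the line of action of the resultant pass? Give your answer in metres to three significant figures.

h_p = 3.26 m

γ = ρg = 1148 × 9.81 / 1000 = 11.26188 kN/m³.
The plate makes 50.8° with the vertical, i.e. θ = 90° − 50.8° = 39.2° to the horizontal. Measuring y along the incline from the free-surface line, vertical depth h = y·sinθ with sinθ = 0.632029.
The centroid lies 4r/(3π) = 0.185044 m above the diameter, so r − 4r/(3π) = 0.436 − 0.185044 = 0.250956 m below the topmost point, so y_c = 4.9 + 0.250956 = 5.15096 m and h_c = 5.15096 × 0.632029 = 3.25556 m.
A = πr²/2 = π × 0.436²/2 = 0.298602 m².
Resultant F = γ·h_c·A = 11.26188 × 3.25556 × 0.298602 = 10.9479 kN.
I_c = (π/8 − 8/(9π))·r⁴ = 0.109757 × 0.436⁴ = 0.00396623 m⁴.
Centre of pressure: y_p = y_c + I_c/(y_c·A) = 5.15096 + 0.00396623/(5.15096 × 0.298602) = 5.15096 + 0.00257868 = 5.15354 m along the plane.
Vertically, h_p = y_p·sinθ = 5.15354 × 0.632029 = 3.25719 m.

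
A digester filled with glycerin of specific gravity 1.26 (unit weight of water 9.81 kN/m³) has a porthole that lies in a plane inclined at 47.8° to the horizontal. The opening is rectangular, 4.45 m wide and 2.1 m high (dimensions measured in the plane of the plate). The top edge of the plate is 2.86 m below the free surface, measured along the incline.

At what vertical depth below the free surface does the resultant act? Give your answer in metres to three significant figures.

γ = 1.26 × 9.81 = 12.3606 kN/m³.
Let θ = 47.8° be the plate's angle to the horizontal; measure y along the incline from where the plane meets the free surface. Vertical depth h = y·sinθ with sinθ = 0.740805.
The centroid lies 2.1/2 = 1.05 m below the top edge, so y_c = 2.86 + 1.05 = 3.91 m and h_c = 3.91 × 0.740805 = 2.89655 m.
A = 4.45 × 2.1 = 9.345 m².
Resultant F = γ·h_c·A = 12.3606 × 2.89655 × 9.345 = 334.58 kN.
I_c = b·h³/12 = 4.45 × 2.1³/12 = 3.43429 m⁴.
Centre of pressure: y_p = y_c + I_c/(y_c·A) = 3.91 + 3.43429/(3.91 × 9.345) = 3.91 + 0.0939898 = 4.00399 m along the plane.
Vertically, h_p = y_p·sinθ = 4.00399 × 0.740805 = 2.96618 m.

h_p = 2.97 m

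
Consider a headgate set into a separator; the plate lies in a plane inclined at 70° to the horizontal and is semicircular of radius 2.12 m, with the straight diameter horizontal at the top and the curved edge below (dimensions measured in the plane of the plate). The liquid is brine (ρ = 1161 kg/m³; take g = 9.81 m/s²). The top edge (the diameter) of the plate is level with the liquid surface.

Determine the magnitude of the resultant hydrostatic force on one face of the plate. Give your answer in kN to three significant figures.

γ = ρg = 1161 × 9.81 / 1000 = 11.38941 kN/m³.
Let θ = 70° be the plate's angle to the horizontal; measure y along the incline from where the plane meets the free surface. Vertical depth h = y·sinθ with sinθ = 0.939693.
The centroid of a semicircle lies 4r/(3π) = 0.899756 m from the diameter, here below the top edge, so y_c = 0.899756 m and h_c = 0.899756 × 0.939693 = 0.845494 m.
A = πr²/2 = π × 2.12²/2 = 7.05979 m².
Resultant F = γ·h_c·A = 11.38941 × 0.845494 × 7.05979 = 67.9835 kN.

F ≈ 68.0 kN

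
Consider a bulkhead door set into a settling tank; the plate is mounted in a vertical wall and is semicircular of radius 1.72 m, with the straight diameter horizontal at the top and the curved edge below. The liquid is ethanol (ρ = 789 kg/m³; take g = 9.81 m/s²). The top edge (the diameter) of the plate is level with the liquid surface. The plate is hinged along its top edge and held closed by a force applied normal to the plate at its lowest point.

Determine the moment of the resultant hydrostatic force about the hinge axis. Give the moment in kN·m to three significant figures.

γ = ρg = 789 × 9.81 / 1000 = 7.74009 kN/m³.
The centroid of a semicircle lies 4r/(3π) = 0.729991 m from the diameter, here below the top edge, so the centroid depth is h_c = 0.729991 m.
A = πr²/2 = π × 1.72²/2 = 4.64704 m².
Resultant F = γ·h_c·A = 7.74009 × 0.729991 × 4.64704 = 26.2567 kN.
I_c = (π/8 − 8/(9π))·r⁴ = 0.109757 × 1.72⁴ = 0.960608 m⁴.
Centre of pressure: y_p = y_c + I_c/(y_c·A) = 0.729991 + 0.960608/(0.729991 × 4.64704) = 0.729991 + 0.283173 = 1.01316 m along the plane.
The resultant acts 0.729991 + 0.283173 = 1.01316 m (along the plate) below the hinge at the top edge, so the moment about the hinge is M = F × 1.01316 = 26.2567 × 1.01316 = 26.6022 kN·m.

M ≈ 26.6 kN·m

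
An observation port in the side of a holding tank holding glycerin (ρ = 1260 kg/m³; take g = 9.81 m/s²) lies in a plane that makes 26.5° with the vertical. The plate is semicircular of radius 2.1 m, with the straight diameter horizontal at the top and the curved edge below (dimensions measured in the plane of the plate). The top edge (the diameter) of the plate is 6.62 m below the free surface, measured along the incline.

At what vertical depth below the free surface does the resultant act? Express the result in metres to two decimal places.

h_p = 6.76 m

γ = ρg = 1260 × 9.81 / 1000 = 12.3606 kN/m³.
The plate makes 26.5° with the vertical, i.e. θ = 90° − 26.5° = 63.5° to the horizontal. Measuring y along the incline from the free-surface line, vertical depth h = y·sinθ with sinθ = 0.894934.
The centroid of a semicircle lies 4r/(3π) = 0.891268 m from the diameter, here below the top edge, so y_c = 6.62 + 0.891268 = 7.51127 m and h_c = 7.51127 × 0.894934 = 6.72209 m.
A = πr²/2 = π × 2.1²/2 = 6.92721 m².
Resultant F = γ·h_c·A = 12.3606 × 6.72209 × 6.92721 = 575.575 kN.
I_c = (π/8 − 8/(9π))·r⁴ = 0.109757 × 2.1⁴ = 2.13457 m⁴.
Centre of pressure: y_p = y_c + I_c/(y_c·A) = 7.51127 + 2.13457/(7.51127 × 6.92721) = 7.51127 + 0.0410241 = 7.55229 m along the plane.
Vertically, h_p = y_p·sinθ = 7.55229 × 0.894934 = 6.7588 m.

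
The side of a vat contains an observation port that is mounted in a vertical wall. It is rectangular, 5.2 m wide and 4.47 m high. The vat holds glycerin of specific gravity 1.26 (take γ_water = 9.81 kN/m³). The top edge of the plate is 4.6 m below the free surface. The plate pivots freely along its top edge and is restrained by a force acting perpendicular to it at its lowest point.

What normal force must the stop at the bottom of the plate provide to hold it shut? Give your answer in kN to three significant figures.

γ = 1.26 × 9.81 = 12.3606 kN/m³.
The centroid lies 4.47/2 = 2.235 m below the top edge, so the centroid depth is h_c = 4.6 + 2.235 = 6.835 m.
A = 5.2 × 4.47 = 23.244 m².
Resultant F = γ·h_c·A = 12.3606 × 6.835 × 23.244 = 1963.76 kN.
I_c = b·h³/12 = 5.2 × 4.47³/12 = 38.703 m⁴.
Centre of pressure: y_p = y_c + I_c/(y_c·A) = 6.835 + 38.703/(6.835 × 23.244) = 6.835 + 0.24361 = 7.07861 m along the plane.
The resultant acts 2.235 + 0.24361 = 2.47861 m (along the plate) below the hinge at the top edge, so the moment about the hinge is M = F × 2.47861 = 1963.76 × 2.47861 = 4867.4 kN·m.
A normal force at the bottom, 4.47 m from the hinge, must supply this moment: P = 4867.4/4.47 = 1088.9 kN.

P ≈ 1090 kN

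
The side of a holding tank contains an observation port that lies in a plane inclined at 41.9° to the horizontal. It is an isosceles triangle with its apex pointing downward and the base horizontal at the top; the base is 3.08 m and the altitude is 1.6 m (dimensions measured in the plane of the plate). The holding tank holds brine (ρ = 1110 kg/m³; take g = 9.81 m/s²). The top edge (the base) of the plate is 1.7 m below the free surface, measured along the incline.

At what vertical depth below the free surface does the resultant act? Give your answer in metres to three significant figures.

h_p = 1.53 m

γ = ρg = 1110 × 9.81 / 1000 = 10.8891 kN/m³.
Let θ = 41.9° be the plate's angle to the horizontal; measure y along the incline from where the plane meets the free surface. Vertical depth h = y·sinθ with sinθ = 0.667833.
With the apex down, the centroid sits h/3 = 1.6/3 = 0.533333 m below the base (the top edge), so y_c = 1.7 + 0.533333 = 2.23333 m and h_c = 2.23333 × 0.667833 = 1.49149 m.
A = ½ × 3.08 × 1.6 = 2.464 m².
Resultant F = γ·h_c·A = 10.8891 × 1.49149 × 2.464 = 40.0178 kN.
I_c = b·h³/36 = 3.08 × 1.6³/36 = 0.350436 m⁴.
Centre of pressure: y_p = y_c + I_c/(y_c·A) = 2.23333 + 0.350436/(2.23333 × 2.464) = 2.23333 + 0.0636818 = 2.29701 m along the plane.
Vertically, h_p = y_p·sinθ = 2.29701 × 0.667833 = 1.53402 m.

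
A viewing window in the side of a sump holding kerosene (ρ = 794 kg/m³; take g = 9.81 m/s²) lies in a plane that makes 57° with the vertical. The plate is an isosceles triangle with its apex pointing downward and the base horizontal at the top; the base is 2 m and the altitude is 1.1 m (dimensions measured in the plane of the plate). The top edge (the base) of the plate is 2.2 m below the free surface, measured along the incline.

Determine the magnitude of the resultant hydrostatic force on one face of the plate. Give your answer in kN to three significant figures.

γ = ρg = 794 × 9.81 / 1000 = 7.78914 kN/m³.
The plate makes 57° with the vertical, i.e. θ = 90° − 57° = 33° to the horizontal. Measuring y along the incline from the free-surface line, vertical depth h = y·sinθ with sinθ = 0.544639.
With the apex down, the centroid sits h/3 = 1.1/3 = 0.366667 m below the base (the top edge), so y_c = 2.2 + 0.366667 = 2.56667 m and h_c = 2.56667 × 0.544639 = 1.39791 m.
A = ½ × 2 × 1.1 = 1.1 m².
Resultant F = γ·h_c·A = 7.78914 × 1.39791 × 1.1 = 11.9774 kN.

F ≈ 12.0 kN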